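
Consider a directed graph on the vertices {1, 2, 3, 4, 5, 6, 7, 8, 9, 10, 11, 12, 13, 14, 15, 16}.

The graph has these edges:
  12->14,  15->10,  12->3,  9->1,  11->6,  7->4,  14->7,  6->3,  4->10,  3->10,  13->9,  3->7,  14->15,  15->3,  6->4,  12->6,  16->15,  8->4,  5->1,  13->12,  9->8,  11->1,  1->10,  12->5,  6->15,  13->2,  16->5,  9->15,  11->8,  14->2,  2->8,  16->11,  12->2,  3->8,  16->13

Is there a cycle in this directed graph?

No

DFS with white/gray/black marking, starting from 14:
14 gray
  2 gray
    8 gray
      4 gray
        10 gray
        10 black
      4 black
    8 black
  2 black
  7 gray
    7→4: 4 black — skip
  7 black
  15 gray
    15→10: 10 black — skip
    3 gray
      3→7: 7 black — skip
      3→10: 10 black — skip
      3→8: 8 black — skip
    3 black
  15 black
14 black
1 gray
  1→10: 10 black — skip
1 black
5 gray
  5→1: 1 black — skip
5 black
6 gray
  6→3: 3 black — skip
  6→4: 4 black — skip
  6→15: 15 black — skip
6 black
9 gray
  9→15: 15 black — skip
  9→8: 8 black — skip
  9→1: 1 black — skip
9 black
11 gray
  11→6: 6 black — skip
  11→8: 8 black — skip
  11→1: 1 black — skip
11 black
12 gray
  12→6: 6 black — skip
  12→3: 3 black — skip
  12→2: 2 black — skip
  12→14: 14 black — skip
  12→5: 5 black — skip
12 black
13 gray
  13→2: 2 black — skip
  13→12: 12 black — skip
  13→9: 9 black — skip
13 black
16 gray
  16→11: 11 black — skip
  16→5: 5 black — skip
  16→15: 15 black — skip
  16→13: 13 black — skip
16 black
Every edge goes to a white or black vertex — no back edge, so the graph is acyclic.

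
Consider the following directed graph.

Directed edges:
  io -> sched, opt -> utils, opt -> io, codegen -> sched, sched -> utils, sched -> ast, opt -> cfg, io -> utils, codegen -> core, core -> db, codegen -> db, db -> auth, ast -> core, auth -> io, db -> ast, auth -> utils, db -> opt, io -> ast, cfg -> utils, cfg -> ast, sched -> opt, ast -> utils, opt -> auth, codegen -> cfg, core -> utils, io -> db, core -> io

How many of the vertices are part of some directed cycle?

8

A vertex is on a directed cycle iff it belongs to a strongly connected component of size ≥ 2 (or has a self-loop).
The vertices on cycles are {db, io, ast, cfg, opt, auth, core, sched} — 8 in total.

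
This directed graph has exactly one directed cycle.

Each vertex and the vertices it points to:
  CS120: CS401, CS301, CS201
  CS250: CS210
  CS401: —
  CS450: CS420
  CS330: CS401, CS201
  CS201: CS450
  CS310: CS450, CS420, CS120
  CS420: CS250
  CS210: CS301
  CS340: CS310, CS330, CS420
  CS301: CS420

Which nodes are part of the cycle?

DFS with gray/black marking from CS301:
CS301 gray
  CS420 gray
    CS250 gray
      CS210 gray
        CS210→CS301: CS301 is gray → back edge
Back edge closes the cycle CS301 → CS420 → CS250 → CS210 → CS301; its vertices are {CS210, CS250, CS301, CS420}.

CS210, CS250, CS301, CS420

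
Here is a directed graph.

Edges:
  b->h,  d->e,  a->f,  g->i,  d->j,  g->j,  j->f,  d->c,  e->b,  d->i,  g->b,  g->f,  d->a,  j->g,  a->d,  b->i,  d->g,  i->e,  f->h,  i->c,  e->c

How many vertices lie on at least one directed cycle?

7

A vertex is on a directed cycle iff it belongs to a strongly connected component of size ≥ 2 (or has a self-loop).
The vertices on cycles are {a, b, d, e, g, i, j} — 7 in total.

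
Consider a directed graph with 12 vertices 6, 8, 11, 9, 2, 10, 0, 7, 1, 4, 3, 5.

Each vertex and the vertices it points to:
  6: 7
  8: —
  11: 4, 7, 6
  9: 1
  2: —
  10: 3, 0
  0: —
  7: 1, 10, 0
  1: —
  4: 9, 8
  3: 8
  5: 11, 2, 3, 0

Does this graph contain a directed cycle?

DFS with white/gray/black marking, starting from 7:
7 gray
  1 gray
  1 black
  10 gray
    3 gray
      8 gray
      8 black
    3 black
    0 gray
    0 black
  10 black
  7→0: 0 black — skip
7 black
6 gray
  6→7: 7 black — skip
6 black
11 gray
  4 gray
    9 gray
      9→1: 1 black — skip
    9 black
    4→8: 8 black — skip
  4 black
  11→7: 7 black — skip
  11→6: 6 black — skip
11 black
2 gray
2 black
5 gray
  5→11: 11 black — skip
  5→2: 2 black — skip
  5→3: 3 black — skip
  5→0: 0 black — skip
5 black
Every edge goes to a white or black vertex — no back edge, so the graph is acyclic.

No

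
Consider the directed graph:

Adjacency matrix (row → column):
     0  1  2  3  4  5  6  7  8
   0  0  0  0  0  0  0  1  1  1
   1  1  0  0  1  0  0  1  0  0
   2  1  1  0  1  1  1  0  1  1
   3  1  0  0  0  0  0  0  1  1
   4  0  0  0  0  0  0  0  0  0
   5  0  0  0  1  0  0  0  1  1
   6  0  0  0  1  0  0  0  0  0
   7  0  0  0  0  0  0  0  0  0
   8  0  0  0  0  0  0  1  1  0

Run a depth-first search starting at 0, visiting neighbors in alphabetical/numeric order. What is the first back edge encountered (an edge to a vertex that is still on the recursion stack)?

3->0

DFS from 0 (visiting neighbors in alphabetical/numeric order); mark gray on enter, black on exit:
0 gray
  6 gray
    3 gray
      3→0: 0 is gray → back edge
First back edge: 3 → 0.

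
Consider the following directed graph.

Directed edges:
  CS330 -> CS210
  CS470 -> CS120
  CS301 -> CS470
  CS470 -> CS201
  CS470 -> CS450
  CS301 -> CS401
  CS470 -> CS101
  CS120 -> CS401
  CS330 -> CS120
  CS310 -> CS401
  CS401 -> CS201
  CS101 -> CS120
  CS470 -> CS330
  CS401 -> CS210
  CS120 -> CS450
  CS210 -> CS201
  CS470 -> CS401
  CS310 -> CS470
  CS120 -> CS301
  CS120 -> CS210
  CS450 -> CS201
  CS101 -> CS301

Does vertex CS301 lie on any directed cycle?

CS301 is on a cycle iff CS301 can reach itself via ≥1 edge.
CS301 → CS470 → CS101 → CS301 — yes.

Yes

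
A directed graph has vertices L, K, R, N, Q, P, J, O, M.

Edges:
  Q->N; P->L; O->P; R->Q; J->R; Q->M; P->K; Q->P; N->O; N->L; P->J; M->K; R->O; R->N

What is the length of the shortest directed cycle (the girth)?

For each vertex v, BFS finds the shortest path from v back to v.
The shortest such closed walk is J → R → O → P → J, length 4.

4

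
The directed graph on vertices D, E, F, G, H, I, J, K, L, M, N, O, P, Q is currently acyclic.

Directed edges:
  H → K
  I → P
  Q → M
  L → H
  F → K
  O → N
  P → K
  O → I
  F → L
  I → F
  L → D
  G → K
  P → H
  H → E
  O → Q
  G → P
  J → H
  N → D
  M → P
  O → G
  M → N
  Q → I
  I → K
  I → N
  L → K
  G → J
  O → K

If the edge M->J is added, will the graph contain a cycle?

No

Adding M→J creates a cycle iff J can already reach M.
Explore from J: no path reaches M. The graph stays acyclic.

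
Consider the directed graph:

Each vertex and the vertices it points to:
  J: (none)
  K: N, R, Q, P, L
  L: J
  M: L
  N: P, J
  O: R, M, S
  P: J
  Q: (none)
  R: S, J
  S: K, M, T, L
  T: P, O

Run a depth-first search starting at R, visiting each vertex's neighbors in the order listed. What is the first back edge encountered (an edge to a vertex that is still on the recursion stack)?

K→R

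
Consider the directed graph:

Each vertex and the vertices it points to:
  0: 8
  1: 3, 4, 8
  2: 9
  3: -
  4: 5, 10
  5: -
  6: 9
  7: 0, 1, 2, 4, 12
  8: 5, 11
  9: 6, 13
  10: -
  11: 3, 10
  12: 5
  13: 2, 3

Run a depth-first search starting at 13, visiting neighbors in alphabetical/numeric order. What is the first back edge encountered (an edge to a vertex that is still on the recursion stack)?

6->9

DFS from 13 (visiting neighbors in alphabetical/numeric order); mark gray on enter, black on exit:
13 gray
  2 gray
    9 gray
      6 gray
        6→9: 9 is gray → back edge
First back edge: 6 → 9.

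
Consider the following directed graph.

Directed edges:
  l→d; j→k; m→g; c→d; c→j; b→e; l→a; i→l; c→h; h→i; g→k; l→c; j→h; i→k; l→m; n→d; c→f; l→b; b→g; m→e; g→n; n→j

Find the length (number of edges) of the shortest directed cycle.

4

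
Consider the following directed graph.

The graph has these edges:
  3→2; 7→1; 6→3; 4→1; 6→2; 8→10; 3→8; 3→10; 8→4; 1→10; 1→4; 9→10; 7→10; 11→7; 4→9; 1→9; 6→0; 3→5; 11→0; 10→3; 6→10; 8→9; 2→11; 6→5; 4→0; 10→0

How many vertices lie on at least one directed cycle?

A vertex is on a directed cycle iff it belongs to a strongly connected component of size ≥ 2 (or has a self-loop).
The vertices on cycles are {1, 2, 3, 4, 7, 8, 9, 10, 11} — 9 in total.

9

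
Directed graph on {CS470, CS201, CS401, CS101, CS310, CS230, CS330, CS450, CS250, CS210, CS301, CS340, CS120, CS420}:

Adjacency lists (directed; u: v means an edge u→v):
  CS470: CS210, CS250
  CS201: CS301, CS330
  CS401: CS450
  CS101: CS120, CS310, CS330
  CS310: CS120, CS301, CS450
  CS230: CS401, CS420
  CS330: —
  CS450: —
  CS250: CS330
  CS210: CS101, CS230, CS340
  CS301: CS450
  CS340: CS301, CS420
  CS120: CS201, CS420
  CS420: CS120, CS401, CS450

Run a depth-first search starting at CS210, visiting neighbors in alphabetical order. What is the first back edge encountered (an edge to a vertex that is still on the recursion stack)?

DFS from CS210 (visiting neighbors in alphabetical order); mark gray on enter, black on exit:
CS210 gray
  CS101 gray
    CS120 gray
      CS201 gray
        CS301 gray
          CS450 gray
          CS450 black
        CS301 black
        CS330 gray
        CS330 black
      CS201 black
      CS420 gray
        CS420→CS120: CS120 is gray → back edge
First back edge: CS420 → CS120.

CS420->CS120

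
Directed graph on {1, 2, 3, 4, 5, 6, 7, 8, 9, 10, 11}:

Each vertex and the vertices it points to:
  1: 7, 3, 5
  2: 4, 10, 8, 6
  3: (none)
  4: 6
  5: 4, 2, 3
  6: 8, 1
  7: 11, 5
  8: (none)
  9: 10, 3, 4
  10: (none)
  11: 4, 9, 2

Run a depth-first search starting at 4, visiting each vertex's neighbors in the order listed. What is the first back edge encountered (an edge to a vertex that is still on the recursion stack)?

11->4

DFS from 4 (visiting each vertex's neighbors in the order listed); mark gray on enter, black on exit:
4 gray
  6 gray
    8 gray
    8 black
    1 gray
      7 gray
        11 gray
          11→4: 4 is gray → back edge
First back edge: 11 → 4.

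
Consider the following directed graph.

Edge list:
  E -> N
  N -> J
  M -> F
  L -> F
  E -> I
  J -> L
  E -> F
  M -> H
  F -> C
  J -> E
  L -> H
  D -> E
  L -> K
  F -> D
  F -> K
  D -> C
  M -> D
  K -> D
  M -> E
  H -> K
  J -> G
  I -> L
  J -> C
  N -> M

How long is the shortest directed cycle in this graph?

3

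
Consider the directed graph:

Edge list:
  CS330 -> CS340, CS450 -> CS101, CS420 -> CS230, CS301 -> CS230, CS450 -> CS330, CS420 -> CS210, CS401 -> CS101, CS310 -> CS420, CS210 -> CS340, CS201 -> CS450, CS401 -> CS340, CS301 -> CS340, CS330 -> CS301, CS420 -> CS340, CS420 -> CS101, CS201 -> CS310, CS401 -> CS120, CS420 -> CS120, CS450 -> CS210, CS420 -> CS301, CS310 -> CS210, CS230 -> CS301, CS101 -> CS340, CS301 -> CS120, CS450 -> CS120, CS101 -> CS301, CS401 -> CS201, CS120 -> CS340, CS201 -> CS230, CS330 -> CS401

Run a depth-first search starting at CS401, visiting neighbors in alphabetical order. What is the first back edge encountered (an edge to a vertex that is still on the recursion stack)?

CS230->CS301

DFS from CS401 (visiting neighbors in alphabetical order); mark gray on enter, black on exit:
CS401 gray
  CS101 gray
    CS301 gray
      CS120 gray
        CS340 gray
        CS340 black
      CS120 black
      CS230 gray
        CS230→CS301: CS301 is gray → back edge
First back edge: CS230 → CS301.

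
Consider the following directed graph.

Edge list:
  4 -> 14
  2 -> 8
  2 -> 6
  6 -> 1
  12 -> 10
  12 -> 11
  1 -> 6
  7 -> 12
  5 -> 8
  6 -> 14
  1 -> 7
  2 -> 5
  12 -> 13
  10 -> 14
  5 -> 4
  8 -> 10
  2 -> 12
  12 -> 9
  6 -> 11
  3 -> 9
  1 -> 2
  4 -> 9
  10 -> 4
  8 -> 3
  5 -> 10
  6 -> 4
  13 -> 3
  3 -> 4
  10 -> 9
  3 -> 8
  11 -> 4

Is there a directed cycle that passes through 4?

No

4 lies on a cycle iff there is a path from 4 back to itself.
Exploring from 4, it never reaches itself; equivalently, its strongly connected component is a singleton.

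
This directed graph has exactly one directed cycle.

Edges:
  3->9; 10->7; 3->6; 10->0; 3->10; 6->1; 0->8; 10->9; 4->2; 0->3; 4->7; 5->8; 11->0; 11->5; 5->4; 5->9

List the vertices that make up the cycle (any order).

DFS with gray/black marking from 0:
0 gray
  3 gray
    10 gray
      7 gray
      7 black
      10→0: 0 is gray → back edge
Back edge closes the cycle 0 → 3 → 10 → 0; its vertices are {0, 3, 10}.

0, 3, 10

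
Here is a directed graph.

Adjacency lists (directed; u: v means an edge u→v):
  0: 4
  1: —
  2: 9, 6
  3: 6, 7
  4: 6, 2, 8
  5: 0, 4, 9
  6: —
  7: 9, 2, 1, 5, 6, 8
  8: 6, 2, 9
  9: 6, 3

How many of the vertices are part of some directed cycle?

8

A vertex is on a directed cycle iff it belongs to a strongly connected component of size ≥ 2 (or has a self-loop).
The vertices on cycles are {0, 2, 3, 4, 5, 7, 8, 9} — 8 in total.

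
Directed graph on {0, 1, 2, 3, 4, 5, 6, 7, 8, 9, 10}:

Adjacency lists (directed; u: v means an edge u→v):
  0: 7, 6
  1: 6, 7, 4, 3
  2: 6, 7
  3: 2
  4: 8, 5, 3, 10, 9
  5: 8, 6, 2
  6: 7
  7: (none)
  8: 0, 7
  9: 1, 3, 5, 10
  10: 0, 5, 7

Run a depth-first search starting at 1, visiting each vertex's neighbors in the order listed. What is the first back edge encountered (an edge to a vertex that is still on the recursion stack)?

DFS from 1 (visiting each vertex's neighbors in the order listed); mark gray on enter, black on exit:
1 gray
  6 gray
    7 gray
    7 black
  6 black
  1→7: 7 black — skip
  4 gray
    8 gray
      0 gray
        0→7: 7 black — skip
        0→6: 6 black — skip
      0 black
      8→7: 7 black — skip
    8 black
    5 gray
      5→8: 8 black — skip
      5→6: 6 black — skip
      2 gray
        2→6: 6 black — skip
        2→7: 7 black — skip
      2 black
    5 black
    3 gray
      3→2: 2 black — skip
    3 black
    10 gray
      10→0: 0 black — skip
      10→5: 5 black — skip
      10→7: 7 black — skip
    10 black
    9 gray
      9→1: 1 is gray → back edge
First back edge: 9 → 1.

9->1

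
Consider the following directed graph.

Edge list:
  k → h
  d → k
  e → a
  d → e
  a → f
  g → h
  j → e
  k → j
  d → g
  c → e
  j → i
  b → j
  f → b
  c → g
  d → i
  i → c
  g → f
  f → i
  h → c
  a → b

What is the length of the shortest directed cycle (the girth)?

3

For each vertex v, BFS finds the shortest path from v back to v.
The shortest such closed walk is g → h → c → g, length 3.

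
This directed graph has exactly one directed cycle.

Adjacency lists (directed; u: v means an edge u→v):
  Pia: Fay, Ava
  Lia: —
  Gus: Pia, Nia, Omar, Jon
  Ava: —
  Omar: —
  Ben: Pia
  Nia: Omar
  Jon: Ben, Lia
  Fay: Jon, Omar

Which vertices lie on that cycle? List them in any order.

DFS with gray/black marking from Pia:
Pia gray
  Fay gray
    Jon gray
      Ben gray
        Ben→Pia: Pia is gray → back edge
Back edge closes the cycle Pia → Fay → Jon → Ben → Pia; its vertices are {Ben, Fay, Jon, Pia}.

Ben, Fay, Jon, Pia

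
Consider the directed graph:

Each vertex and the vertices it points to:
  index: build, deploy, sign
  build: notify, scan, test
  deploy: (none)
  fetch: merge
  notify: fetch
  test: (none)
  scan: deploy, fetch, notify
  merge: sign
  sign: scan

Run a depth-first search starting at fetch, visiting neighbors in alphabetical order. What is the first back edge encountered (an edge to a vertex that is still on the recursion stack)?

scan→fetch

DFS from fetch (visiting neighbors in alphabetical order); mark gray on enter, black on exit:
fetch gray
  merge gray
    sign gray
      scan gray
        deploy gray
        deploy black
        scan→fetch: fetch is gray → back edge
First back edge: scan → fetch.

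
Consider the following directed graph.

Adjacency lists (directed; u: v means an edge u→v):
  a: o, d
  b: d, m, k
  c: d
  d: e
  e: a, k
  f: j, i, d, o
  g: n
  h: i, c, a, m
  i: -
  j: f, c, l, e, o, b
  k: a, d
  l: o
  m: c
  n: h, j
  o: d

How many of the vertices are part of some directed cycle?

7

A vertex is on a directed cycle iff it belongs to a strongly connected component of size ≥ 2 (or has a self-loop).
The vertices on cycles are {a, d, e, f, j, k, o} — 7 in total.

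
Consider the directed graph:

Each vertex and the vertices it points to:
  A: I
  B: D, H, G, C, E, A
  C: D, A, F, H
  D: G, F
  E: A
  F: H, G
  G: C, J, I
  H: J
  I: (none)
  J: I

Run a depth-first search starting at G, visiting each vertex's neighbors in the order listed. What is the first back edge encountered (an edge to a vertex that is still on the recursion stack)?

D->G

DFS from G (visiting each vertex's neighbors in the order listed); mark gray on enter, black on exit:
G gray
  C gray
    D gray
      D→G: G is gray → back edge
First back edge: D → G.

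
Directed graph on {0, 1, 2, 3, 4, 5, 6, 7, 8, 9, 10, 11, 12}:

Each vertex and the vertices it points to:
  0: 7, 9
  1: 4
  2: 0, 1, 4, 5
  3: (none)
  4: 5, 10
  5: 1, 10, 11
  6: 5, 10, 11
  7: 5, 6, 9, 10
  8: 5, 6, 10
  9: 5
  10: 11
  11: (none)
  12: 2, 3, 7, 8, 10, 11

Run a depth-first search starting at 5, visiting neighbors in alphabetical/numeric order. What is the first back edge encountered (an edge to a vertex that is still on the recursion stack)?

DFS from 5 (visiting neighbors in alphabetical/numeric order); mark gray on enter, black on exit:
5 gray
  1 gray
    4 gray
      4→5: 5 is gray → back edge
First back edge: 4 → 5.

4→5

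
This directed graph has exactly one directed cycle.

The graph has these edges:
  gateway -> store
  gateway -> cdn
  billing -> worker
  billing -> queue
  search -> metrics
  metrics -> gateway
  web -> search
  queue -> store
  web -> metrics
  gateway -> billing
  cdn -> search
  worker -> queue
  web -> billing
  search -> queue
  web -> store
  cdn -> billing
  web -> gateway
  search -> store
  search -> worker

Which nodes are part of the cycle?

cdn, search, gateway, metrics

DFS with gray/black marking from gateway:
gateway gray
  cdn gray
    billing gray
      queue gray
        store gray
        store black
      queue black
      worker gray
        worker→queue: queue black — skip
      worker black
    billing black
    search gray
      search→queue: queue black — skip
      search→worker: worker black — skip
      search→store: store black — skip
      metrics gray
        metrics→gateway: gateway is gray → back edge
Back edge closes the cycle gateway → cdn → search → metrics → gateway; its vertices are {cdn, search, gateway, metrics}.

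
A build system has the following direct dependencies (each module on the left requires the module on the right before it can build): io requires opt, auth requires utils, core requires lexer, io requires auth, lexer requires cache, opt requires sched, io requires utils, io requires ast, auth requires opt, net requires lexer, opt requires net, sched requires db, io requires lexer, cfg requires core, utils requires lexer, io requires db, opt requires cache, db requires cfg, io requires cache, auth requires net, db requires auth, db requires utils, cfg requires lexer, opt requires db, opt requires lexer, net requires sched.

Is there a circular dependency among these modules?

DFS with white/gray/black marking, starting from cfg:
cfg gray
  lexer gray
    cache gray
    cache black
  lexer black
  core gray
    core→lexer: lexer black — skip
  core black
cfg black
opt gray
  opt→cache: cache black — skip
  net gray
    sched gray
      db gray
        auth gray
          auth→net: net is gray → back edge
Back edge found, so a cycle exists: net → sched → db → auth → net.

Yes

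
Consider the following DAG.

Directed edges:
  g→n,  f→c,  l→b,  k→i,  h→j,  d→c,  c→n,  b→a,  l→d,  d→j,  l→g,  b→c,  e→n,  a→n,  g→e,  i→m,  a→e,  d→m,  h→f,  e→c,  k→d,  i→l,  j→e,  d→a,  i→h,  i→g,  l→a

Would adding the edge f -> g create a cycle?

No

Adding f→g creates a cycle iff g can already reach f.
Explore from g: no path reaches f. The graph stays acyclic.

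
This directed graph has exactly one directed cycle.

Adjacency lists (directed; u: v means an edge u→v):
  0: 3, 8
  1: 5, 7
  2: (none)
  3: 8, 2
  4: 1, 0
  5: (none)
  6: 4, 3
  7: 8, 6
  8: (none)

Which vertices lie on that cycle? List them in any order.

1, 4, 6, 7

DFS with gray/black marking from 6:
6 gray
  4 gray
    1 gray
      5 gray
      5 black
      7 gray
        8 gray
        8 black
        7→6: 6 is gray → back edge
Back edge closes the cycle 6 → 4 → 1 → 7 → 6; its vertices are {1, 4, 6, 7}.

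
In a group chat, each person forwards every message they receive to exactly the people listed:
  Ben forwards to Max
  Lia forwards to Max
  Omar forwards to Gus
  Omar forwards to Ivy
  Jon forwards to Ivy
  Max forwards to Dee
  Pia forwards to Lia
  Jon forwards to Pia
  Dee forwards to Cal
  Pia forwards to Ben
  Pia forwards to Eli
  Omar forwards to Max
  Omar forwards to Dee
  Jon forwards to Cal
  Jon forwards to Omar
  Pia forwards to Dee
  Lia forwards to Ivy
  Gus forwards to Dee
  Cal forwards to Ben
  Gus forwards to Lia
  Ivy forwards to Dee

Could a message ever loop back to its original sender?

Yes

DFS with white/gray/black marking, starting from Eli:
Eli gray
Eli black
Pia gray
  Lia gray
    Ivy gray
      Dee gray
        Cal gray
          Ben gray
            Max gray
              Max→Dee: Dee is gray → back edge
Back edge found, so a cycle exists: Dee → Cal → Ben → Max → Dee.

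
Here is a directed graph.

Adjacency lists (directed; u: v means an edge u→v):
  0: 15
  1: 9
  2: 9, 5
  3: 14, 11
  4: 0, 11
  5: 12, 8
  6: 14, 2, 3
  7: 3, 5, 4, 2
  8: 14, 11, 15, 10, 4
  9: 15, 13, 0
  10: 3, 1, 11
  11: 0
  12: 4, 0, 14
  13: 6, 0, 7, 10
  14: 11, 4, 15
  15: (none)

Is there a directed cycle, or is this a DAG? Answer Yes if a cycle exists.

Yes

DFS with white/gray/black marking, starting from 10:
10 gray
  3 gray
    14 gray
      11 gray
        0 gray
          15 gray
          15 black
        0 black
      11 black
      4 gray
        4→0: 0 black — skip
        4→11: 11 black — skip
      4 black
      14→15: 15 black — skip
    14 black
    3→11: 11 black — skip
  3 black
  1 gray
    9 gray
      9→15: 15 black — skip
      13 gray
        6 gray
          6→14: 14 black — skip
          2 gray
            2→9: 9 is gray → back edge
Back edge found, so a cycle exists: 9 → 13 → 6 → 2 → 9.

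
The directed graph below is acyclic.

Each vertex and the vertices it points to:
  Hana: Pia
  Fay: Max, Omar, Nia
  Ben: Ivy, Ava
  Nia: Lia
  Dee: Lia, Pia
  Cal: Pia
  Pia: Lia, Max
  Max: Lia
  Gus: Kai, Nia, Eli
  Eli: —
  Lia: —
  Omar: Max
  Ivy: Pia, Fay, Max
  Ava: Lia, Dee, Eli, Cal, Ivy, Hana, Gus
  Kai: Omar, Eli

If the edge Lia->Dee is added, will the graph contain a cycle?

Yes

Adding Lia→Dee creates a cycle iff Dee can already reach Lia.
Path from Dee: Dee → Lia.
So Dee → … → Lia → Dee is a cycle.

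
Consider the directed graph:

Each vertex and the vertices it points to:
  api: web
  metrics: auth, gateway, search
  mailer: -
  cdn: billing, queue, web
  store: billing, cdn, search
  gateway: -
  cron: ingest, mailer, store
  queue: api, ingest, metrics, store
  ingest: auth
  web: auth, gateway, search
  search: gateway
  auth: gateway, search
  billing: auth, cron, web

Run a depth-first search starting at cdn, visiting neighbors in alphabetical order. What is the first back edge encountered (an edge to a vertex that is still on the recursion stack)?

store->billing

DFS from cdn (visiting neighbors in alphabetical order); mark gray on enter, black on exit:
cdn gray
  billing gray
    auth gray
      gateway gray
      gateway black
      search gray
        search→gateway: gateway black — skip
      search black
    auth black
    cron gray
      ingest gray
        ingest→auth: auth black — skip
      ingest black
      mailer gray
      mailer black
      store gray
        store→billing: billing is gray → back edge
First back edge: store → billing.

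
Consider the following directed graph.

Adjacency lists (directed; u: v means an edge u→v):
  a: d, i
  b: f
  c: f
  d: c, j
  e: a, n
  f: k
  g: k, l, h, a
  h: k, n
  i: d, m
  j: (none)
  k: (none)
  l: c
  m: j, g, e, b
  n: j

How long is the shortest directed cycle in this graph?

4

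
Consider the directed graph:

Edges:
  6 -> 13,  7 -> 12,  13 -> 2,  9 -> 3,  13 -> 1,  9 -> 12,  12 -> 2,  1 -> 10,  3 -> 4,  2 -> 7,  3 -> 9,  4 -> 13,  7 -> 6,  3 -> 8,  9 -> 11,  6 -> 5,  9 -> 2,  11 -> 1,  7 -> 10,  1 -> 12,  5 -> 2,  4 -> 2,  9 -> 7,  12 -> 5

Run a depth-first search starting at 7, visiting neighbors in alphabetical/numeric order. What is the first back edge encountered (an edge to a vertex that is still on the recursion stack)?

2→7

DFS from 7 (visiting neighbors in alphabetical/numeric order); mark gray on enter, black on exit:
7 gray
  6 gray
    5 gray
      2 gray
        2→7: 7 is gray → back edge
First back edge: 2 → 7.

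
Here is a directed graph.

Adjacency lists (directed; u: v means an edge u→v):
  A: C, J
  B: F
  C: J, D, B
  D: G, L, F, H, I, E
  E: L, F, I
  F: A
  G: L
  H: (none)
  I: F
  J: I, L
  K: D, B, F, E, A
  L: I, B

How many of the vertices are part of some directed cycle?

A vertex is on a directed cycle iff it belongs to a strongly connected component of size ≥ 2 (or has a self-loop).
The vertices on cycles are {A, B, C, D, E, F, G, I, J, L} — 10 in total.

10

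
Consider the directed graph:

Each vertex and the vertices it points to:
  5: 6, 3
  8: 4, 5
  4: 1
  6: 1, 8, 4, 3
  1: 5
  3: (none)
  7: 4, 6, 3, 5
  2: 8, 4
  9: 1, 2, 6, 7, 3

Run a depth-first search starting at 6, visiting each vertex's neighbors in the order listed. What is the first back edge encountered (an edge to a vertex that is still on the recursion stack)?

5->6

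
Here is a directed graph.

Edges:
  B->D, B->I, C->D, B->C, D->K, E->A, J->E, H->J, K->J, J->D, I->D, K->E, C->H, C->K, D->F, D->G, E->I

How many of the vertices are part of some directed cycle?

A vertex is on a directed cycle iff it belongs to a strongly connected component of size ≥ 2 (or has a self-loop).
The vertices on cycles are {D, E, I, J, K} — 5 in total.

5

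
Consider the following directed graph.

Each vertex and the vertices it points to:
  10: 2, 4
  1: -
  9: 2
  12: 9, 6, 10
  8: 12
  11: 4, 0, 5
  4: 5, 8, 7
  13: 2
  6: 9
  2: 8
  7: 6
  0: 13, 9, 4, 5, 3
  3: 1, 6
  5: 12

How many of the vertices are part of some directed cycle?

9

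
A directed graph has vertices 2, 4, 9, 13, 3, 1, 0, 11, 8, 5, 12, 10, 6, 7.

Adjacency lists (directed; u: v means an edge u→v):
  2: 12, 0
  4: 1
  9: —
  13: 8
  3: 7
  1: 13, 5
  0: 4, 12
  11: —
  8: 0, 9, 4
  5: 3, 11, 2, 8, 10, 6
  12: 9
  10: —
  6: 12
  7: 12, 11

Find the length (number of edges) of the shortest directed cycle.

4

For each vertex v, BFS finds the shortest path from v back to v.
The shortest such closed walk is 1 → 13 → 8 → 4 → 1, length 4.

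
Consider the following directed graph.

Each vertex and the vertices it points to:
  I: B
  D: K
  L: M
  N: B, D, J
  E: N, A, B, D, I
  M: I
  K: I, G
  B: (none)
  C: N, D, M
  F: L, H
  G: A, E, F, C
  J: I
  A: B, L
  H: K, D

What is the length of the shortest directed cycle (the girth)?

4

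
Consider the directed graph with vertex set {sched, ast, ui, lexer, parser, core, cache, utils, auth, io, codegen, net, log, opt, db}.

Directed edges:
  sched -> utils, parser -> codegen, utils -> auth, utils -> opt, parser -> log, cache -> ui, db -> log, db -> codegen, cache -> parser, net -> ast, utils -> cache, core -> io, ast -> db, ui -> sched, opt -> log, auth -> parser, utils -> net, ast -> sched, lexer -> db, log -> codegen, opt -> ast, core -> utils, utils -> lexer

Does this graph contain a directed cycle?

Yes

DFS with white/gray/black marking, starting from parser:
parser gray
  log gray
    codegen gray
    codegen black
  log black
  parser→codegen: codegen black — skip
parser black
sched gray
  utils gray
    cache gray
      cache→parser: parser black — skip
      ui gray
        ui→sched: sched is gray → back edge
Back edge found, so a cycle exists: sched → utils → cache → ui → sched.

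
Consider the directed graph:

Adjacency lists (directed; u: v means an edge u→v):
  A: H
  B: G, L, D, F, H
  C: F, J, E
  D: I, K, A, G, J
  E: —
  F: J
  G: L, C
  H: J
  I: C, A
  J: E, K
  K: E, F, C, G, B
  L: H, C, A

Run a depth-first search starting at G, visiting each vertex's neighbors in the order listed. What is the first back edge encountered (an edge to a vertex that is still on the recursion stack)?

F->J

DFS from G (visiting each vertex's neighbors in the order listed); mark gray on enter, black on exit:
G gray
  L gray
    H gray
      J gray
        E gray
        E black
        K gray
          K→E: E black — skip
          F gray
            F→J: J is gray → back edge
First back edge: F → J.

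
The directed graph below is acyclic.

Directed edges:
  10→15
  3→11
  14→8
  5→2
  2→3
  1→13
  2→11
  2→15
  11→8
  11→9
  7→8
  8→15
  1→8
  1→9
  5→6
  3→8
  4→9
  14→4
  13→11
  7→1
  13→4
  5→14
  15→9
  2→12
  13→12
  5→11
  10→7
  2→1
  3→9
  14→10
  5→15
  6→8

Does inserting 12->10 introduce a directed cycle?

Yes

Adding 12→10 creates a cycle iff 10 can already reach 12.
Path from 10: 10 → 7 → 1 → 13 → 12.
So 10 → … → 12 → 10 is a cycle.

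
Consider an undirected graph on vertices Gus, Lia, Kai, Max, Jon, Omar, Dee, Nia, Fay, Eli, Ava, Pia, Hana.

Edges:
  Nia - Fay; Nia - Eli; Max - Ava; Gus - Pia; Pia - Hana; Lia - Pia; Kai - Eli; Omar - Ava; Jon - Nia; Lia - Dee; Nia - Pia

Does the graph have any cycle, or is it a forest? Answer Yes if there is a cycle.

DFS, tracking each vertex's parent; an edge to a visited non-parent vertex closes a cycle.
Start from Gus:
visit Gus (parent –)
  visit Pia (parent Gus)
    visit Lia (parent Pia)
      visit Dee (parent Lia)
        Dee–Lia: parent, skip
      Lia–Pia: parent, skip
    Pia–Gus: parent, skip
    visit Nia (parent Pia)
      visit Jon (parent Nia)
        Jon–Nia: parent, skip
      Nia–Pia: parent, skip
      visit Fay (parent Nia)
        Fay–Nia: parent, skip
      visit Eli (parent Nia)
        Eli–Nia: parent, skip
        visit Kai (parent Eli)
          Kai–Eli: parent, skip
    visit Hana (parent Pia)
      Hana–Pia: parent, skip
visit Max (parent –)
  visit Ava (parent Max)
    Ava–Max: parent, skip
    visit Omar (parent Ava)
      Omar–Ava: parent, skip
No non-parent visited neighbor found — the graph is a forest.

No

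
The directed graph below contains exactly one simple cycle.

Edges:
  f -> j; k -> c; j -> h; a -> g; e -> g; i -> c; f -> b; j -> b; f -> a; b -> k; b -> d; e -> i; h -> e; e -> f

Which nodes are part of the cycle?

e, f, h, j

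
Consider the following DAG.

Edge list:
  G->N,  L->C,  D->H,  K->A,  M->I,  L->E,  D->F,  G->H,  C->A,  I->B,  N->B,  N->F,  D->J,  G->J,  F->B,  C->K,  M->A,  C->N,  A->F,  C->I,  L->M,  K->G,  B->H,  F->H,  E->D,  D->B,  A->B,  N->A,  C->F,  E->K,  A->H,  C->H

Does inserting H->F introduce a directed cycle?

Adding H→F creates a cycle iff F can already reach H.
Path from F: F → H.
So F → … → H → F is a cycle.

Yes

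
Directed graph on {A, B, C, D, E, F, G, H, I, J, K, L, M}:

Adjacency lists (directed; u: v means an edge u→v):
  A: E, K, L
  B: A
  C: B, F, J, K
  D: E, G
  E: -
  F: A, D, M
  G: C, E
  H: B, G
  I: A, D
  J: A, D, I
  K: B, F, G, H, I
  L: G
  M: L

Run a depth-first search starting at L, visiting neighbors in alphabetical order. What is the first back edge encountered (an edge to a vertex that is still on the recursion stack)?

DFS from L (visiting neighbors in alphabetical order); mark gray on enter, black on exit:
L gray
  G gray
    C gray
      B gray
        A gray
          E gray
          E black
          K gray
            K→B: B is gray → back edge
First back edge: K → B.

K→B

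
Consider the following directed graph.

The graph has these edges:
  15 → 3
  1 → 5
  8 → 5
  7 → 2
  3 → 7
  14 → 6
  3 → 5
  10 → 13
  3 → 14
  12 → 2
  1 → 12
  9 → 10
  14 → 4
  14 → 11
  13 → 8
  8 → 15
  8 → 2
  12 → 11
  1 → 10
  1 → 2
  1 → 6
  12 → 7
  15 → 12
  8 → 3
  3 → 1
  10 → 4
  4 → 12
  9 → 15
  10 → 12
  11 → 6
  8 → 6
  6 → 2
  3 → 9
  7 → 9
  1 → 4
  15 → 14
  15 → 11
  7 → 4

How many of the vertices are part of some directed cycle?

A vertex is on a directed cycle iff it belongs to a strongly connected component of size ≥ 2 (or has a self-loop).
The vertices on cycles are {1, 3, 4, 7, 8, 9, 10, 12, 13, 14, 15} — 11 in total.

11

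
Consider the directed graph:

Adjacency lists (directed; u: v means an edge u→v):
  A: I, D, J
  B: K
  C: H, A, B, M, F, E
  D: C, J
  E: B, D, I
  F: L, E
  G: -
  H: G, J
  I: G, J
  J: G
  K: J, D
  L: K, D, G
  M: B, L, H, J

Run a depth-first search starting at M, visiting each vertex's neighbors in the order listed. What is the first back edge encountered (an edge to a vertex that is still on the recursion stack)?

A->D

DFS from M (visiting each vertex's neighbors in the order listed); mark gray on enter, black on exit:
M gray
  B gray
    K gray
      J gray
        G gray
        G black
      J black
      D gray
        C gray
          H gray
            H→G: G black — skip
            H→J: J black — skip
          H black
          A gray
            I gray
              I→G: G black — skip
              I→J: J black — skip
            I black
            A→D: D is gray → back edge
First back edge: A → D.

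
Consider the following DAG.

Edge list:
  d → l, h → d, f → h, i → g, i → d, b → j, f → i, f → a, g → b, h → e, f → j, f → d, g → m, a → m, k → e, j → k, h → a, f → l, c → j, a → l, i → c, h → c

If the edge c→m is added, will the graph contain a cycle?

No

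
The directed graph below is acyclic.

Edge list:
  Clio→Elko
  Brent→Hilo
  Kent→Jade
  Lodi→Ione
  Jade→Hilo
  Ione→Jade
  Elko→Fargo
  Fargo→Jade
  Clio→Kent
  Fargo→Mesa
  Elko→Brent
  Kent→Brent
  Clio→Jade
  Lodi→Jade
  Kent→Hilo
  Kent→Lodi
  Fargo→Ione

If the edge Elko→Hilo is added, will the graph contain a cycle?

No

Adding Elko→Hilo creates a cycle iff Hilo can already reach Elko.
Explore from Hilo: no path reaches Elko. The graph stays acyclic.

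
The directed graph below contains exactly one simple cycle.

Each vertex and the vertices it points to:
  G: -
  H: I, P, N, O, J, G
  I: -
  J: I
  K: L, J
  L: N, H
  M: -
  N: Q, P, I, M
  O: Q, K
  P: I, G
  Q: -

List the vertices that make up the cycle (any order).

DFS with gray/black marking from H:
H gray
  I gray
  I black
  P gray
    P→I: I black — skip
    G gray
    G black
  P black
  N gray
    Q gray
    Q black
    N→P: P black — skip
    N→I: I black — skip
    M gray
    M black
  N black
  O gray
    O→Q: Q black — skip
    K gray
      L gray
        L→N: N black — skip
        L→H: H is gray → back edge
Back edge closes the cycle H → O → K → L → H; its vertices are {H, K, L, O}.

H, K, L, O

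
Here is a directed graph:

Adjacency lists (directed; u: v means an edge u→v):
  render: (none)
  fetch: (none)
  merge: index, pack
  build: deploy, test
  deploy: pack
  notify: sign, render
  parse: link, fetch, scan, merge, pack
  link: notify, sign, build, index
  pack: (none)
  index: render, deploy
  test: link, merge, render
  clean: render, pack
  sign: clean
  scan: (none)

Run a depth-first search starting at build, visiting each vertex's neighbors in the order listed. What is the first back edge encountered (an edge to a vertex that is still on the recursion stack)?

link->build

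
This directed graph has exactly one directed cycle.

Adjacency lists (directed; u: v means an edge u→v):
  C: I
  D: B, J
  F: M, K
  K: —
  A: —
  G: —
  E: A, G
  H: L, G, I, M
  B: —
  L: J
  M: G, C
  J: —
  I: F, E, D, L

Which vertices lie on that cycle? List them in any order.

C, F, I, M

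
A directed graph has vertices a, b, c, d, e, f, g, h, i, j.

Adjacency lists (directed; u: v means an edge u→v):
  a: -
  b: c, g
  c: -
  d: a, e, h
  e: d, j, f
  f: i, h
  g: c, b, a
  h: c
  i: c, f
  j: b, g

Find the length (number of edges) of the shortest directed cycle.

2

For each vertex v, BFS finds the shortest path from v back to v.
The shortest such closed walk is e → d → e, length 2.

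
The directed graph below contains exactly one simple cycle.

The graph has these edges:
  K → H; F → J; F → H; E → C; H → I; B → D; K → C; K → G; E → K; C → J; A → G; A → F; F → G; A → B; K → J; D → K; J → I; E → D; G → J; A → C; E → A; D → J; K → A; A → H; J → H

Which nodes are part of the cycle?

A, B, D, K

DFS with gray/black marking from K:
K gray
  A gray
    C gray
      J gray
        I gray
        I black
        H gray
          H→I: I black — skip
        H black
      J black
    C black
    B gray
      D gray
        D→K: K is gray → back edge
Back edge closes the cycle K → A → B → D → K; its vertices are {A, B, D, K}.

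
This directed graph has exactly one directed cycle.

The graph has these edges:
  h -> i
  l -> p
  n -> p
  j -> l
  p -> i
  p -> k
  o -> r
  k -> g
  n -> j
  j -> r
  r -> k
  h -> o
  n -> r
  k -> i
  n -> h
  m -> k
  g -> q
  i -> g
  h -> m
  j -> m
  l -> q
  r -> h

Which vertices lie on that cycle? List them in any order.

DFS with gray/black marking from h:
h gray
  o gray
    r gray
      k gray
        g gray
          q gray
          q black
        g black
        i gray
          i→g: g black — skip
        i black
      k black
      r→h: h is gray → back edge
Back edge closes the cycle h → o → r → h; its vertices are {h, o, r}.

h, o, r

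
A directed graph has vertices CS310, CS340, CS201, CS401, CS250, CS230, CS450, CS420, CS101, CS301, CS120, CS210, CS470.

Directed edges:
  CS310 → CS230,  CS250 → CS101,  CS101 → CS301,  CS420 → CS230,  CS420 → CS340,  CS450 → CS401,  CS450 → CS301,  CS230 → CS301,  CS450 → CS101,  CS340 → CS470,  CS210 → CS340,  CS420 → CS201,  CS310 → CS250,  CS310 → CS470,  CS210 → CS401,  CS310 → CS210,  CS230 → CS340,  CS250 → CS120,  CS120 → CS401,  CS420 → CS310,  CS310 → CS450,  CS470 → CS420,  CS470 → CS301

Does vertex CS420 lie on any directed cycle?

CS420 is on a cycle iff CS420 can reach itself via ≥1 edge.
CS420 → CS340 → CS470 → CS420 — yes.

Yes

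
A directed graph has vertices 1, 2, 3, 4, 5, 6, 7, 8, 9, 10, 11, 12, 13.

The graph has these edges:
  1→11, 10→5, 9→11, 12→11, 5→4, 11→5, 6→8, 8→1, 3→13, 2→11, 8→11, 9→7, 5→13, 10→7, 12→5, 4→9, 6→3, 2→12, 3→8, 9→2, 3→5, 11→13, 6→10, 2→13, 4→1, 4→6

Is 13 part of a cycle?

No

13 lies on a cycle iff there is a path from 13 back to itself.
Exploring from 13, it never reaches itself; equivalently, its strongly connected component is a singleton.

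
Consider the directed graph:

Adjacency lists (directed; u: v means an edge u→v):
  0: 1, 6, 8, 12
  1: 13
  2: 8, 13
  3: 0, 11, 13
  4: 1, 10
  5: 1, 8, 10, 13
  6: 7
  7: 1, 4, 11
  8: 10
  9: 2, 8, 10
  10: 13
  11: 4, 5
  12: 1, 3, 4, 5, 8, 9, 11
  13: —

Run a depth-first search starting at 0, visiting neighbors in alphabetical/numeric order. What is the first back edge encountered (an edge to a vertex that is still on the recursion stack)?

3→0

DFS from 0 (visiting neighbors in alphabetical/numeric order); mark gray on enter, black on exit:
0 gray
  1 gray
    13 gray
    13 black
  1 black
  6 gray
    7 gray
      7→1: 1 black — skip
      4 gray
        4→1: 1 black — skip
        10 gray
          10→13: 13 black — skip
        10 black
      4 black
      11 gray
        11→4: 4 black — skip
        5 gray
          5→1: 1 black — skip
          8 gray
            8→10: 10 black — skip
          8 black
          5→10: 10 black — skip
          5→13: 13 black — skip
        5 black
      11 black
    7 black
  6 black
  0→8: 8 black — skip
  12 gray
    12→1: 1 black — skip
    3 gray
      3→0: 0 is gray → back edge
First back edge: 3 → 0.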